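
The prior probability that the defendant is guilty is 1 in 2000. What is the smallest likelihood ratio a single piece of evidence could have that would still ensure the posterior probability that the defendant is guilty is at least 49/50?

97951

Prior odds = 0.0005/0.9995 = 1/1999.
Target odds = 0.98/0.02 = 49.
Required Bayes factor = 49 ÷ (1/1999) = 97951.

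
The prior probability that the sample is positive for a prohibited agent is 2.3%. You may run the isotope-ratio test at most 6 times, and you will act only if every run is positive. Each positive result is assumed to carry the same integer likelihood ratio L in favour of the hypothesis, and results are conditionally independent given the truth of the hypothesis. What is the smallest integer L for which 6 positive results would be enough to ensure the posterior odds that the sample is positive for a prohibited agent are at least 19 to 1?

Prior odds = 0.023/0.977 = 23/977.
Target odds = 19.
Need L⁶ ≥ 19 ÷ (23/977) = 18563/23.
3⁶ = 729 < 18563/23 ≤ 4096 = 4⁶, so L = 4.

4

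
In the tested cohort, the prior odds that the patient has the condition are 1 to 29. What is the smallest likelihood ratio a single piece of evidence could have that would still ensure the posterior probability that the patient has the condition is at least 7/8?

Prior odds = 1/29.
Target odds = 0.875/0.125 = 7.
Required Bayes factor = 7 ÷ (1/29) = 203.

203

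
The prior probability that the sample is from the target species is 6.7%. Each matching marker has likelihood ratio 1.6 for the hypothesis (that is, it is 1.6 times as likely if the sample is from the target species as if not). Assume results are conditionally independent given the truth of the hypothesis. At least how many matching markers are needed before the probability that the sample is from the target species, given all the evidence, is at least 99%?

16

Prior odds: 0.067 ÷ 0.933 = 67/933.
Likelihood ratio per matching marker = 1.6.
Target odds: 0.99 ÷ 0.01 = 99.
Require 1.6ⁿ ≥ 99 ÷ (67/933) = 92367/67.
1.6¹⁵ ≈1152.92 falls short of 92367/67 but 1.6¹⁶ ≈1844.67 reaches it, so n = 16.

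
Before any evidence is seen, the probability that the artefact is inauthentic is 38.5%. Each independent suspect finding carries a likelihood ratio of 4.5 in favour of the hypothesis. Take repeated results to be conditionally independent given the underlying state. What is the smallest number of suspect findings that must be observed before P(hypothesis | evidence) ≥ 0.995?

Prior odds: 0.385 ÷ 0.615 = 77/123.
Likelihood ratio per suspect finding = 4.5.
Target odds: 0.995 ÷ 0.005 = 199.
Require 4.5ⁿ ≥ 199 ÷ (77/123) = 24477/77.
4.5³ = 91.125 falls short of 24477/77 but 4.5⁴ = 410.0625 reaches it, so n = 4.

4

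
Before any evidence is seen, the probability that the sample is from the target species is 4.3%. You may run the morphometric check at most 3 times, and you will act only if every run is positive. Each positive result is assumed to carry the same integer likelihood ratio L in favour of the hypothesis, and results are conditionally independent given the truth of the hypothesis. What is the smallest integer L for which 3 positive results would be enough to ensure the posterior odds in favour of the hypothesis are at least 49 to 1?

11

Prior odds = 0.043/0.957 = 43/957.
Target odds = 49.
Need L³ ≥ 49 ÷ (43/957) = 46893/43.
10³ = 1000 < 46893/43 ≤ 1331 = 11³, so L = 11.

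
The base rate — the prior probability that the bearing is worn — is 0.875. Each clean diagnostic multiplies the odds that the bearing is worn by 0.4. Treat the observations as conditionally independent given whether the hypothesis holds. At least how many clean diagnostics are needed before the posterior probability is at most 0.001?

Prior odds = 0.875/0.125 = 7.
Likelihood ratio per clean diagnostic = 0.4.
Target posterior odds = 0.001/0.999 = 1/999.
Require 0.4ⁿ ≤ 1/999 ÷ 7 = 1/6993.
0.4⁹ = 512/1953125 is still above 1/6993 but 0.4¹⁰ = 1024/9765625 is at or below it, so n = 10.

10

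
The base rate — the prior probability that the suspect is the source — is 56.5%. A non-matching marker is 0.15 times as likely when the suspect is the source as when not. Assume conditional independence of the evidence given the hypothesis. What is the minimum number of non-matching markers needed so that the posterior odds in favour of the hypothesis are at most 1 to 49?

Prior odds: 0.565 ÷ 0.435 = 113/87.
Likelihood ratio per non-matching marker = 0.15.
Target odds = 1/49.
Need (113/87) × 0.15ⁿ ≤ 1/49, i.e. 0.15ⁿ ≤ 87/5537.
0.15² = 0.0225 is still above 87/5537 but 0.15³ = 0.003375 is at or below it, so n = 3.

3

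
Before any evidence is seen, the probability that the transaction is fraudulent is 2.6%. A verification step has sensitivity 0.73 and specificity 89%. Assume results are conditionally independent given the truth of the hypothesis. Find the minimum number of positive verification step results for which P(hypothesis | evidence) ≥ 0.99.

Prior odds = 0.026/0.974 = 13/487.
False-positive rate = 1 − 0.89 = 0.11; likelihood ratio of a positive = 0.73/0.11 = 73/11.
Target odds: 0.99 ÷ 0.01 = 99.
Need (13/487) × (73/11)ⁿ ≥ 99, i.e. (73/11)ⁿ ≥ 48213/13.
(73/11)⁴ = 28398241/14641 falls short of 48213/13 but (73/11)⁵ ≈12872.1 reaches it, so n = 5.

5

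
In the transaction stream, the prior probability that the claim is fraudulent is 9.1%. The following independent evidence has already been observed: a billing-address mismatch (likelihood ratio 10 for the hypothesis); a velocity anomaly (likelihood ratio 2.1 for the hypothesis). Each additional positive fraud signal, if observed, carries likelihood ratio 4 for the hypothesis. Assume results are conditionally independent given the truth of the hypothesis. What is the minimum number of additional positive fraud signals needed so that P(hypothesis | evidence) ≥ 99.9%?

5

Prior odds = 0.091/0.909 = 91/909.
Combined Bayes factor of the evidence already in hand = 10 × 2.1 = 21.
Odds after that evidence = (91/909) × 21 = 637/303.
Target odds = 0.999/0.001 = 999.
Need 4ⁿ ≥ 999 ÷ (637/303) = 302697/637.
4⁴ = 256 falls short of 302697/637 but 4⁵ = 1024 reaches it, so n = 5.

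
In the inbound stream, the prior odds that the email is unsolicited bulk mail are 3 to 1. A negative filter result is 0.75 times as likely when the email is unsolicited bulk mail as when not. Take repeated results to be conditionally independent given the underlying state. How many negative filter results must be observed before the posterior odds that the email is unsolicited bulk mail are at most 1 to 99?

20

Prior odds = 3.
Likelihood ratio per negative filter result = 0.75.
Target odds = 1/99.
Require 0.75ⁿ ≤ 1/99 ÷ 3 = 1/297.
0.75¹⁹ ≈0.00422828 is still above 1/297 but 0.75²⁰ ≈0.00317121 is at or below it, so n = 20.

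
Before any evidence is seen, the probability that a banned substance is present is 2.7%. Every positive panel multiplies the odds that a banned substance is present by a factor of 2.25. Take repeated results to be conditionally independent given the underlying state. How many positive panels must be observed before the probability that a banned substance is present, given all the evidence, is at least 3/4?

Prior odds: 0.027 ÷ 0.973 = 27/973.
Likelihood ratio per positive panel = 2.25.
Target odds: 0.75 ÷ 0.25 = 3.
Require 2.25ⁿ ≥ 3 ÷ (27/973) = 973/9.
2.25⁵ = 59049/1024 falls short of 973/9 but 2.25⁶ = 531441/4096 reaches it, so n = 6.

6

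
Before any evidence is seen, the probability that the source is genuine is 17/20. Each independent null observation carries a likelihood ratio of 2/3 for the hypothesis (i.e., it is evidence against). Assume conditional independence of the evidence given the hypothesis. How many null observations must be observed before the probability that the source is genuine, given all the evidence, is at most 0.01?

Prior odds: 0.85 ÷ 0.15 = 17/3.
Likelihood ratio per null observation = 2/3.
Target odds: 0.01 ÷ 0.99 = 1/99.
Need (17/3) × (2/3)ⁿ ≤ 1/99, i.e. (2/3)ⁿ ≤ 1/561.
(2/3)¹⁵ = 32768/14348907 is still above 1/561 but (2/3)¹⁶ = 65536/43046721 is at or below it, so n = 16.

16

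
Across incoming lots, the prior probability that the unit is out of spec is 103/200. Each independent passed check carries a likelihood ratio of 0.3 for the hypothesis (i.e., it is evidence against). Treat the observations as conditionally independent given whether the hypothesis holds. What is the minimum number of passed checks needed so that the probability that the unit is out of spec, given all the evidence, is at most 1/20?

Prior odds = 0.515/0.485 = 103/97.
Likelihood ratio per passed check = 0.3.
Target odds: 0.05 ÷ 0.95 = 1/19.
Need (103/97) × 0.3ⁿ ≤ 1/19, i.e. 0.3ⁿ ≤ 97/1957.
0.3² = 0.09 is still above 97/1957 but 0.3³ = 0.027 is at or below it, so n = 3.

3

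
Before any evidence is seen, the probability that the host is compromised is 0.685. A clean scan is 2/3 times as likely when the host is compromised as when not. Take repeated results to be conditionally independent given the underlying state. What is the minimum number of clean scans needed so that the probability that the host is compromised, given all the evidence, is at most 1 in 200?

15

Prior odds: 0.685 ÷ 0.315 = 137/63.
Likelihood ratio per clean scan = 2/3.
Target posterior odds = 0.005/0.995 = 1/199.
Require (2/3)ⁿ ≤ 1/199 ÷ (137/63) = 63/27263.
(2/3)¹⁴ = 16384/4782969 is still above 63/27263 but (2/3)¹⁵ = 32768/14348907 is at or below it, so n = 15.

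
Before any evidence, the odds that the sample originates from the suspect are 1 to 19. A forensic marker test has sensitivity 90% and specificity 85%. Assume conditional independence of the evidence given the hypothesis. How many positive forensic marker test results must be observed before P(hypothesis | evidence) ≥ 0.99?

5

Prior odds = 1/19.
False-positive rate = 1 − 0.85 = 0.15; likelihood ratio of a positive = 0.9/0.15 = 6.
Target posterior odds = 0.99/0.01 = 99.
Require 6ⁿ ≥ 99 ÷ (1/19) = 1881.
6⁴ = 1296 falls short of 1881 but 6⁵ = 7776 reaches it, so n = 5.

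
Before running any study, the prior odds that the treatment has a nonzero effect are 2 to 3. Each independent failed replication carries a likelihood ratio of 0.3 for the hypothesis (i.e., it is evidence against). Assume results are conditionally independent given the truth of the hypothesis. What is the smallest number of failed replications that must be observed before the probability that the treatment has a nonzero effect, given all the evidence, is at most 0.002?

5

Prior odds = 2/3.
Likelihood ratio per failed replication = 0.3.
Target posterior odds = 0.002/0.998 = 1/499.
Require 0.3ⁿ ≤ 1/499 ÷ (2/3) = 3/998.
0.3⁴ = 0.0081 is still above 3/998 but 0.3⁵ = 243/100000 is at or below it, so n = 5.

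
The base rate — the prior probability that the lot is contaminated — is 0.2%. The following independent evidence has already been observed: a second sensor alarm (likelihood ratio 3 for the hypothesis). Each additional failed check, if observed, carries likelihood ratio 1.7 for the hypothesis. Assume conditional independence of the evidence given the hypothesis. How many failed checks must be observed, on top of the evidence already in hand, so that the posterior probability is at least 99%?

19

Prior odds = 0.002/0.998 = 1/499.
Bayes factor of the evidence already in hand = 3.
Odds after that evidence = (1/499) × 3 = 3/499.
Target odds = 0.99/0.01 = 99.
Need 1.7ⁿ ≥ 99 ÷ (3/499) = 16467.
1.7¹⁸ ≈14063.1 falls short of 16467 but 1.7¹⁹ ≈23907.2 reaches it, so n = 19.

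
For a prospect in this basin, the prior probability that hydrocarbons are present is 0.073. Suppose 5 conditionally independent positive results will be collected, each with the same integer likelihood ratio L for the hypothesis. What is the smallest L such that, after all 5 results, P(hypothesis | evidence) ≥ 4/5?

3

Prior odds = 0.073/0.927 = 73/927.
Target odds = 0.8/0.2 = 4.
Need L⁵ ≥ 4 ÷ (73/927) = 3708/73.
2⁵ = 32 < 3708/73 ≤ 243 = 3⁵, so L = 3.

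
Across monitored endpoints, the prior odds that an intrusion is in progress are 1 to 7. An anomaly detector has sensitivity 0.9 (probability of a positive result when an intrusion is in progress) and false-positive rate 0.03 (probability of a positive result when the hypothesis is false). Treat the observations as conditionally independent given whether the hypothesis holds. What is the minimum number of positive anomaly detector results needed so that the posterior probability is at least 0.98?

Prior odds = 1/7.
Likelihood ratio of a positive result = 0.9/0.03 = 30.
Target odds: 0.98 ÷ 0.02 = 49.
Require 30ⁿ ≥ 49 ÷ (1/7) = 343.
30¹ = 30 falls short of 343 but 30² = 900 reaches it, so n = 2.

2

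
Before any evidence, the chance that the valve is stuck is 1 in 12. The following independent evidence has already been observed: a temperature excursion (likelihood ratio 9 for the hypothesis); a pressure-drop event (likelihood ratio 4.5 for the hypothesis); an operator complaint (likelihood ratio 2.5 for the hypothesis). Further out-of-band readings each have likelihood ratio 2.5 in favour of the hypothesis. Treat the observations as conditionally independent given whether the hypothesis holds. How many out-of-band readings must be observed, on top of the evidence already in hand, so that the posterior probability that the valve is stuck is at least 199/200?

Prior odds = (1/12)/(11/12) = 1/11.
Combined Bayes factor of the evidence already in hand = 9 × 4.5 × 2.5 = 101.25.
Odds after that evidence = (1/11) × 101.25 = 405/44.
Target odds = 0.995/0.005 = 199.
Need 2.5ⁿ ≥ 199 ÷ (405/44) = 8756/405.
2.5³ = 15.625 falls short of 8756/405 but 2.5⁴ = 39.0625 reaches it, so n = 4.

4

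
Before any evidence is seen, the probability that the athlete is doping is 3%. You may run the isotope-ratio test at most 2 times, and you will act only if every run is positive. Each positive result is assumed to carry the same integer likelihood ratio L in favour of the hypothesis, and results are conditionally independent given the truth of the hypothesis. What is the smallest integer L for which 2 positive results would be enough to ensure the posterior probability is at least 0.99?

57

Prior odds = 0.03/0.97 = 3/97.
Target odds = 0.99/0.01 = 99.
Need L² ≥ 99 ÷ (3/97) = 3201.
56² = 3136 < 3201 ≤ 3249 = 57², so L = 57.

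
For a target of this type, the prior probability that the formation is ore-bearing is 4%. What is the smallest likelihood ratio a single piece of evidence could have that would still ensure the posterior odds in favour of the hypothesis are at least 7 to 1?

Prior odds = 0.04/0.96 = 1/24.
Target odds = 7.
Required Bayes factor = 7 ÷ (1/24) = 168.

168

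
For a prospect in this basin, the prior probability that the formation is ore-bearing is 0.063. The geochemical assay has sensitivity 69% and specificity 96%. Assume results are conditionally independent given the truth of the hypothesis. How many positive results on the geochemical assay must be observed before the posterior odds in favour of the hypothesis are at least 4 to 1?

2

Prior odds: 0.063 ÷ 0.937 = 63/937.
False-positive rate = 1 − 0.96 = 0.04; likelihood ratio of a positive = 0.69/0.04 = 17.25.
Target odds = 4.
Require 17.25ⁿ ≥ 4 ÷ (63/937) = 3748/63.
17.25¹ = 17.25 falls short of 3748/63 but 17.25² = 297.5625 reaches it, so n = 2.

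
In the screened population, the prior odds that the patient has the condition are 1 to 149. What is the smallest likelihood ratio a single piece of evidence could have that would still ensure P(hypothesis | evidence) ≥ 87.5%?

1043

Prior odds = 1/149.
Target odds = 0.875/0.125 = 7.
Required Bayes factor = 7 ÷ (1/149) = 1043.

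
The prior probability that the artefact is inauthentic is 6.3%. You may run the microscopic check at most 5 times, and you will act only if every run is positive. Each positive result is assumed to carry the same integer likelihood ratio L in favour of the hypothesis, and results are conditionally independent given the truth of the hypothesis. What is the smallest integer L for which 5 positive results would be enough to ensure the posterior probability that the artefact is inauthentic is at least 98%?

Prior odds = 0.063/0.937 = 63/937.
Target odds = 0.98/0.02 = 49.
Need L⁵ ≥ 49 ÷ (63/937) = 6559/9.
3⁵ = 243 < 6559/9 ≤ 1024 = 4⁵, so L = 4.

4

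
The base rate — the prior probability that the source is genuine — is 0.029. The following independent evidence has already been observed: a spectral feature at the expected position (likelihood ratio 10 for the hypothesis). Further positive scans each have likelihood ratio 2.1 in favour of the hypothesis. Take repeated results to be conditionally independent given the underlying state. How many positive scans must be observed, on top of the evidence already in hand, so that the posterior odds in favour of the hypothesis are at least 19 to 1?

6

Prior odds = 0.029/0.971 = 29/971.
Bayes factor of the evidence already in hand = 10.
Odds after that evidence = (29/971) × 10 = 290/971.
Target odds = 19.
Need 2.1ⁿ ≥ 19 ÷ (290/971) = 18449/290.
2.1⁵ = 4084101/100000 falls short of 18449/290 but 2.1⁶ = 85766121/1000000 reaches it, so n = 6.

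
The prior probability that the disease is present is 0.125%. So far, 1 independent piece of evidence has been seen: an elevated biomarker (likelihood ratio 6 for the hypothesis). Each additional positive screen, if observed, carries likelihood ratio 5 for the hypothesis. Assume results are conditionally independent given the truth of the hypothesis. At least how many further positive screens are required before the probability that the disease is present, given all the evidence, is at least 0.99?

6

Prior odds = 0.00125/0.99875 = 1/799.
Bayes factor of the evidence already in hand = 6.
Odds after that evidence = (1/799) × 6 = 6/799.
Target odds = 0.99/0.01 = 99.
Need 5ⁿ ≥ 99 ÷ (6/799) = 13183.5.
5⁵ = 3125 falls short of 13183.5 but 5⁶ = 15625 reaches it, so n = 6.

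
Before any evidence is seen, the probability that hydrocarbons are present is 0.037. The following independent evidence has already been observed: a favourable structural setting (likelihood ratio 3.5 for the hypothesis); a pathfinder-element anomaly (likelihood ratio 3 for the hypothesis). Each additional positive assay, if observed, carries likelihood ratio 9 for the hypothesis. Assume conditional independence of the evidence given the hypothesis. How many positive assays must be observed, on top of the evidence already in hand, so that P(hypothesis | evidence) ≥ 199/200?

Prior odds = 0.037/0.963 = 37/963.
Combined Bayes factor of the evidence already in hand = 3.5 × 3 = 10.5.
Odds after that evidence = (37/963) × 10.5 = 259/642.
Target odds = 0.995/0.005 = 199.
Need 9ⁿ ≥ 199 ÷ (259/642) = 127758/259.
9² = 81 falls short of 127758/259 but 9³ = 729 reaches it, so n = 3.

3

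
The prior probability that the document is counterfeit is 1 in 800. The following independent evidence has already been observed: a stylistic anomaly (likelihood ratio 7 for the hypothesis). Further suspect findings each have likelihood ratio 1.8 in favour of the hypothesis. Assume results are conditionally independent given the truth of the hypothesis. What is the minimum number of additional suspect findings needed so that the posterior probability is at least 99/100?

16

Prior odds = 0.00125/0.99875 = 1/799.
Bayes factor of the evidence already in hand = 7.
Odds after that evidence = (1/799) × 7 = 7/799.
Target odds = 0.99/0.01 = 99.
Need 1.8ⁿ ≥ 99 ÷ (7/799) = 79101/7.
1.8¹⁵ ≈6746.64 falls short of 79101/7 but 1.8¹⁶ ≈12144 reaches it, so n = 16.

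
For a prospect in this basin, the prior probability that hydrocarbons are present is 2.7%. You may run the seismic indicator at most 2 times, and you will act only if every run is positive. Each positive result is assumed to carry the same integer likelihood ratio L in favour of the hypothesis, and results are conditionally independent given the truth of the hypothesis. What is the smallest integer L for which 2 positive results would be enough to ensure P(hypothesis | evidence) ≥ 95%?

Prior odds = 0.027/0.973 = 27/973.
Target odds = 0.95/0.05 = 19.
Need L² ≥ 19 ÷ (27/973) = 18487/27.
26² = 676 < 18487/27 ≤ 729 = 27², so L = 27.

27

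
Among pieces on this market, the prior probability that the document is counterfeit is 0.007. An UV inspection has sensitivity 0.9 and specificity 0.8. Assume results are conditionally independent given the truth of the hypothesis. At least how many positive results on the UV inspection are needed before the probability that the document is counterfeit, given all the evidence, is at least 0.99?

7

Prior odds = 0.007/0.993 = 7/993.
False-positive rate = 1 − 0.8 = 0.2; likelihood ratio of a positive = 0.9/0.2 = 4.5.
Target posterior odds = 0.99/0.01 = 99.
Need (7/993) × 4.5ⁿ ≥ 99, i.e. 4.5ⁿ ≥ 98307/7.
4.5⁶ = 8303.765625 falls short of 98307/7 but 4.5⁷ = 4782969/128 reaches it, so n = 7.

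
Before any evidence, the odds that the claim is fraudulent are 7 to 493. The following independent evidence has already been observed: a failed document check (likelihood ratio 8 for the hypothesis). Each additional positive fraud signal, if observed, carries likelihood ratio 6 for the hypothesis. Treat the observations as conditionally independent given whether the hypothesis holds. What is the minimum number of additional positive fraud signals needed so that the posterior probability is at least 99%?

Prior odds = 7/493.
Bayes factor of the evidence already in hand = 8.
Odds after that evidence = (7/493) × 8 = 56/493.
Target odds = 0.99/0.01 = 99.
Need 6ⁿ ≥ 99 ÷ (56/493) = 48807/56.
6³ = 216 falls short of 48807/56 but 6⁴ = 1296 reaches it, so n = 4.

4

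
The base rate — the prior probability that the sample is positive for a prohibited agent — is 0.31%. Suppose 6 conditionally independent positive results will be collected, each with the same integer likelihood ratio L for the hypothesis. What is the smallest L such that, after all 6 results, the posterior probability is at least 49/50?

6

Prior odds = 0.0031/0.9969 = 31/9969.
Target odds = 0.98/0.02 = 49.
Need L⁶ ≥ 49 ÷ (31/9969) = 488481/31.
5⁶ = 15625 < 488481/31 ≤ 46656 = 6⁶, so L = 6.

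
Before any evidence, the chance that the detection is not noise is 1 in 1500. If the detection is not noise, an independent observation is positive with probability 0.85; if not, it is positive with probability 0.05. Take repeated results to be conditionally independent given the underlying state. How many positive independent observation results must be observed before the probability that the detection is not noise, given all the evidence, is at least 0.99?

5

Prior odds: (1/1500) ÷ (1499/1500) = 1/1499.
Likelihood ratio of a positive = 0.85/0.05 = 17.
Target posterior odds = 0.99/0.01 = 99.
Need (1/1499) × 17ⁿ ≥ 99, i.e. 17ⁿ ≥ 148401.
17⁴ = 83521 falls short of 148401 but 17⁵ = 1419857 reaches it, so n = 5.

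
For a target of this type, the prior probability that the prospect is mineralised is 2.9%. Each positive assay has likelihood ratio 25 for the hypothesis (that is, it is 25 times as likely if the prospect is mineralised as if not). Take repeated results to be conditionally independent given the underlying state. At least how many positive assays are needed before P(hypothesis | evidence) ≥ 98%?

Prior odds = 0.029/0.971 = 29/971.
Likelihood ratio per positive assay = 25.
Target odds: 0.98 ÷ 0.02 = 49.
Require 25ⁿ ≥ 49 ÷ (29/971) = 47579/29.
25² = 625 falls short of 47579/29 but 25³ = 15625 reaches it, so n = 3.

3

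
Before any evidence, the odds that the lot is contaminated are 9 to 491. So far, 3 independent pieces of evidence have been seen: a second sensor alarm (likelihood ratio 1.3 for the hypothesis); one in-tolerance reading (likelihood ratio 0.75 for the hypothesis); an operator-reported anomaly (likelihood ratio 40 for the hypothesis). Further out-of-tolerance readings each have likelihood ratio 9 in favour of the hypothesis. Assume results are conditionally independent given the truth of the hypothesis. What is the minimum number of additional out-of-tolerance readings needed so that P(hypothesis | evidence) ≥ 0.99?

3

Prior odds = 9/491.
Combined Bayes factor of the evidence already in hand = 1.3 × 0.75 × 40 = 39.
Odds after that evidence = (9/491) × 39 = 351/491.
Target odds = 0.99/0.01 = 99.
Need 9ⁿ ≥ 99 ÷ (351/491) = 5401/39.
9² = 81 falls short of 5401/39 but 9³ = 729 reaches it, so n = 3.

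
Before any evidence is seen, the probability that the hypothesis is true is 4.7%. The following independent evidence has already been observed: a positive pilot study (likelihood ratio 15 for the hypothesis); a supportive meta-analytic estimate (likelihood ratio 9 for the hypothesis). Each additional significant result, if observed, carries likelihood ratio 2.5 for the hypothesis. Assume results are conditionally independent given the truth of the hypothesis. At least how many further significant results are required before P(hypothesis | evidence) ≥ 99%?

3

Prior odds = 0.047/0.953 = 47/953.
Combined Bayes factor of the evidence already in hand = 15 × 9 = 135.
Odds after that evidence = (47/953) × 135 = 6345/953.
Target odds = 0.99/0.01 = 99.
Need 2.5ⁿ ≥ 99 ÷ (6345/953) = 10483/705.
2.5² = 6.25 falls short of 10483/705 but 2.5³ = 15.625 reaches it, so n = 3.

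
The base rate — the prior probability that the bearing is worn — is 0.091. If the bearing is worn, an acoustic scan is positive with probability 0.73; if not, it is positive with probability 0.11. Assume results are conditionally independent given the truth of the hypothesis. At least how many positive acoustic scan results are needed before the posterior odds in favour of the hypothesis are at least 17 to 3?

3

Prior odds = 0.091/0.909 = 91/909.
Likelihood ratio of a positive = 0.73/0.11 = 73/11.
Target odds = 17/3.
Require (73/11)ⁿ ≥ 17/3 ÷ (91/909) = 5151/91.
(73/11)² = 5329/121 falls short of 5151/91 but (73/11)³ = 389017/1331 reaches it, so n = 3.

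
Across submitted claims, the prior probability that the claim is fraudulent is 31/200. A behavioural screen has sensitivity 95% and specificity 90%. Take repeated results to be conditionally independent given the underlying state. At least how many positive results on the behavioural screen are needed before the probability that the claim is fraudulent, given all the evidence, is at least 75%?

2

Prior odds = 0.155/0.845 = 31/169.
False-positive rate = 1 − 0.9 = 0.1; likelihood ratio of a positive = 0.95/0.1 = 9.5.
Target odds: 0.75 ÷ 0.25 = 3.
Need (31/169) × 9.5ⁿ ≥ 3, i.e. 9.5ⁿ ≥ 507/31.
9.5¹ = 9.5 falls short of 507/31 but 9.5² = 90.25 reaches it, so n = 2.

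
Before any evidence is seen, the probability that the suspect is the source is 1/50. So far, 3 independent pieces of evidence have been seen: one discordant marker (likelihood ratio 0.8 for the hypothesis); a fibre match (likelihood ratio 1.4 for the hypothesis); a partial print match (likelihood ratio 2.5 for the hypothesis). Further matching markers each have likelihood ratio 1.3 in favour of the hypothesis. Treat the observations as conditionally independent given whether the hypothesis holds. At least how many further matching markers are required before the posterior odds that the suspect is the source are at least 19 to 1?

23

Prior odds = 0.02/0.98 = 1/49.
Combined Bayes factor of the evidence already in hand = 0.8 × 1.4 × 2.5 = 2.8.
Odds after that evidence = (1/49) × 2.8 = 2/35.
Target odds = 19.
Need 1.3ⁿ ≥ 19 ÷ (2/35) = 332.5.
1.3²² ≈321.184 falls short of 332.5 but 1.3²³ ≈417.539 reaches it, so n = 23.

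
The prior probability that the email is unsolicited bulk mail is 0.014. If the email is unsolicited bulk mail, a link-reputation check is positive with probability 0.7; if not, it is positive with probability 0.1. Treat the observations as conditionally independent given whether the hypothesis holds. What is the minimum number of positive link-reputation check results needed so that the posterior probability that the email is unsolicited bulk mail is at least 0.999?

6

Prior odds: 0.014 ÷ 0.986 = 7/493.
Likelihood ratio of a positive = 0.7/0.1 = 7.
Target posterior odds = 0.999/0.001 = 999.
Need (7/493) × 7ⁿ ≥ 999, i.e. 7ⁿ ≥ 492507/7.
7⁵ = 16807 falls short of 492507/7 but 7⁶ = 117649 reaches it, so n = 6.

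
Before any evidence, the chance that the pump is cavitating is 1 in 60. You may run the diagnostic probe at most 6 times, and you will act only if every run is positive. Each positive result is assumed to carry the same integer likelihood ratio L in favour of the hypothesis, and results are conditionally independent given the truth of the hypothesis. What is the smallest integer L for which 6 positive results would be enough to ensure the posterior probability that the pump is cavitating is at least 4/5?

3

Prior odds = (1/60)/(59/60) = 1/59.
Target odds = 0.8/0.2 = 4.
Need L⁶ ≥ 4 ÷ (1/59) = 236.
2⁶ = 64 < 236 ≤ 729 = 3⁶, so L = 3.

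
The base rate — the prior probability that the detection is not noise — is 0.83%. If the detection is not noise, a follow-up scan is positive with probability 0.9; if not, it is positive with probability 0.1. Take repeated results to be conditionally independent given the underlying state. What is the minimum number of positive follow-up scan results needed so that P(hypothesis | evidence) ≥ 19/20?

4

Prior odds = 0.0083/0.9917 = 83/9917.
Likelihood ratio of a positive = 0.9/0.1 = 9.
Target odds: 0.95 ÷ 0.05 = 19.
Require 9ⁿ ≥ 19 ÷ (83/9917) = 188423/83.
9³ = 729 falls short of 188423/83 but 9⁴ = 6561 reaches it, so n = 4.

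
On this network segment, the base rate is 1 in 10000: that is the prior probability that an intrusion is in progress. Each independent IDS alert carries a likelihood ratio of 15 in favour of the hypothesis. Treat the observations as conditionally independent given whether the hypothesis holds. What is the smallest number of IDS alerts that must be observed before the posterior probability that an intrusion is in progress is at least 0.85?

Prior odds = 0.0001/0.9999 = 1/9999.
Likelihood ratio per IDS alert = 15.
Target posterior odds = 0.85/0.15 = 17/3.
Require 15ⁿ ≥ 17/3 ÷ (1/9999) = 56661.
15⁴ = 50625 falls short of 56661 but 15⁵ = 759375 reaches it, so n = 5.

5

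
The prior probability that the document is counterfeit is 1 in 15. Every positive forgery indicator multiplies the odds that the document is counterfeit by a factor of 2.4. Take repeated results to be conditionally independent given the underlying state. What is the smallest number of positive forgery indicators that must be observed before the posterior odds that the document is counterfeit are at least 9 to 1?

6

Prior odds = (1/15)/(14/15) = 1/14.
Likelihood ratio per positive forgery indicator = 2.4.
Target odds = 9.
Require 2.4ⁿ ≥ 9 ÷ (1/14) = 126.
2.4⁵ = 79.62624 falls short of 126 but 2.4⁶ = 2985984/15625 reaches it, so n = 6.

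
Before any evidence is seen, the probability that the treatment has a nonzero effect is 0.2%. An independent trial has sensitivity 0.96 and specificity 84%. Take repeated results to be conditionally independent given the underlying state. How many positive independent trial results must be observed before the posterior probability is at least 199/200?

7

Prior odds: 0.002 ÷ 0.998 = 1/499.
False-positive rate = 1 − 0.84 = 0.16; likelihood ratio of a positive = 0.96/0.16 = 6.
Target odds: 0.995 ÷ 0.005 = 199.
Require 6ⁿ ≥ 199 ÷ (1/499) = 99301.
6⁶ = 46656 falls short of 99301 but 6⁷ = 279936 reaches it, so n = 7.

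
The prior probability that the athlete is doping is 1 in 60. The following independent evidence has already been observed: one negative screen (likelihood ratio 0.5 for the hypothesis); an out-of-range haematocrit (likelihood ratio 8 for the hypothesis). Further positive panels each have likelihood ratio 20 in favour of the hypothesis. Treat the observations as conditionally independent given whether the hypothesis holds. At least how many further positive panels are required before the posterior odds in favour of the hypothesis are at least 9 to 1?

Prior odds = (1/60)/(59/60) = 1/59.
Combined Bayes factor of the evidence already in hand = 0.5 × 8 = 4.
Odds after that evidence = (1/59) × 4 = 4/59.
Target odds = 9.
Need 20ⁿ ≥ 9 ÷ (4/59) = 132.75.
20¹ = 20 falls short of 132.75 but 20² = 400 reaches it, so n = 2.

2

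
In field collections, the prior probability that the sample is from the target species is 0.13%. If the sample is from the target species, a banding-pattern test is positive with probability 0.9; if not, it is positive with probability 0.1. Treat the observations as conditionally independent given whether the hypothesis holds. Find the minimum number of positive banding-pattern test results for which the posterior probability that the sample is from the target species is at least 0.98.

Prior odds = 0.0013/0.9987 = 13/9987.
Likelihood ratio of a positive = 0.9/0.1 = 9.
Target odds: 0.98 ÷ 0.02 = 49.
Require 9ⁿ ≥ 49 ÷ (13/9987) = 489363/13.
9⁴ = 6561 falls short of 489363/13 but 9⁵ = 59049 reaches it, so n = 5.

5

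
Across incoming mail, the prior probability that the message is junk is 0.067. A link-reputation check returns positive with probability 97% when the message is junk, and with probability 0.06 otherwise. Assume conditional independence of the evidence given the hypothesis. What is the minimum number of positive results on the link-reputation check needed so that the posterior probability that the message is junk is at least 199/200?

3

Prior odds: 0.067 ÷ 0.933 = 67/933.
Likelihood ratio of a positive result = 0.97/0.06 = 97/6.
Target posterior odds = 0.995/0.005 = 199.
Need (67/933) × (97/6)ⁿ ≥ 199, i.e. (97/6)ⁿ ≥ 185667/67.
(97/6)² = 9409/36 falls short of 185667/67 but (97/6)³ = 912673/216 reaches it, so n = 3.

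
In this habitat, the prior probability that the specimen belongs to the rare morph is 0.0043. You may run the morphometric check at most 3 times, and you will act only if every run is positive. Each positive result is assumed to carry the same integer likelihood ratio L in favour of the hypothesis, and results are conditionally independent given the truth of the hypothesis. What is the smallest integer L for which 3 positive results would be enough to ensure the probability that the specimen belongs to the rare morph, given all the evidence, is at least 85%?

11

Prior odds = 0.0043/0.9957 = 43/9957.
Target odds = 0.85/0.15 = 17/3.
Need L³ ≥ 17/3 ÷ (43/9957) = 56423/43.
10³ = 1000 < 56423/43 ≤ 1331 = 11³, so L = 11.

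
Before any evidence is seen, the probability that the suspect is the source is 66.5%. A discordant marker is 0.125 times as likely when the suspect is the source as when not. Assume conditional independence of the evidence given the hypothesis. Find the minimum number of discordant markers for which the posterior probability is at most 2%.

Prior odds = 0.665/0.335 = 133/67.
Likelihood ratio per discordant marker = 0.125.
Target odds: 0.02 ÷ 0.98 = 1/49.
Need (133/67) × 0.125ⁿ ≤ 1/49, i.e. 0.125ⁿ ≤ 67/6517.
0.125² = 0.015625 is still above 67/6517 but 0.125³ = 0.001953125 is at or below it, so n = 3.

3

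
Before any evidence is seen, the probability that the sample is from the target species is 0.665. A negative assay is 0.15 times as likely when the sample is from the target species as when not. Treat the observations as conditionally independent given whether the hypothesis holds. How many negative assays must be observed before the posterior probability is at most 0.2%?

4

Prior odds: 0.665 ÷ 0.335 = 133/67.
Likelihood ratio per negative assay = 0.15.
Target odds: 0.002 ÷ 0.998 = 1/499.
Need (133/67) × 0.15ⁿ ≤ 1/499, i.e. 0.15ⁿ ≤ 67/66367.
0.15³ = 0.003375 is still above 67/66367 but 0.15⁴ = 81/160000 is at or below it, so n = 4.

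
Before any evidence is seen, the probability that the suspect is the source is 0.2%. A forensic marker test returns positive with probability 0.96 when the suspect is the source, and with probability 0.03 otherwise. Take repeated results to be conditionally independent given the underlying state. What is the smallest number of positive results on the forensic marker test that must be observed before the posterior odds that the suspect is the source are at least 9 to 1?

Prior odds = 0.002/0.998 = 1/499.
Likelihood ratio of a positive result = 0.96/0.03 = 32.
Target odds = 9.
Require 32ⁿ ≥ 9 ÷ (1/499) = 4491.
32² = 1024 falls short of 4491 but 32³ = 32768 reaches it, so n = 3.

3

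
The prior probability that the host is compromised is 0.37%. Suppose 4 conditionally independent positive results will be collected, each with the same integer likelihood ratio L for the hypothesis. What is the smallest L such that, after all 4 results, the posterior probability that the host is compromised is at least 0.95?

9

Prior odds = 0.0037/0.9963 = 37/9963.
Target odds = 0.95/0.05 = 19.
Need L⁴ ≥ 19 ÷ (37/9963) = 189297/37.
8⁴ = 4096 < 189297/37 ≤ 6561 = 9⁴, so L = 9.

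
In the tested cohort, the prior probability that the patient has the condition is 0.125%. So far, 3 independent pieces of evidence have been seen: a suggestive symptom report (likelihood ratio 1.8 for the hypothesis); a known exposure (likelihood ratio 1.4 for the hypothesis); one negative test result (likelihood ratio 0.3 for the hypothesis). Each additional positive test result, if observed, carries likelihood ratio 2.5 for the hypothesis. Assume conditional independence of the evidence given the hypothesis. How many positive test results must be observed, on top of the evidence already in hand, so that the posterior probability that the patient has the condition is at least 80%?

10

Prior odds = 0.00125/0.99875 = 1/799.
Combined Bayes factor of the evidence already in hand = 1.8 × 1.4 × 0.3 = 0.756.
Odds after that evidence = (1/799) × 0.756 = 189/199750.
Target odds = 0.8/0.2 = 4.
Need 2.5ⁿ ≥ 4 ÷ (189/199750) = 799000/189.
2.5⁹ = 1953125/512 falls short of 799000/189 but 2.5¹⁰ = 9765625/1024 reaches it, so n = 10.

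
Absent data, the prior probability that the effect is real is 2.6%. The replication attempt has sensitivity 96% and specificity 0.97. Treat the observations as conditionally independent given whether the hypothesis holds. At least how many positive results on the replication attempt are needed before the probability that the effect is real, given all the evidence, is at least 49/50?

3

Prior odds = 0.026/0.974 = 13/487.
False-positive rate = 1 − 0.97 = 0.03; likelihood ratio of a positive = 0.96/0.03 = 32.
Target posterior odds = 0.98/0.02 = 49.
Require 32ⁿ ≥ 49 ÷ (13/487) = 23863/13.
32² = 1024 falls short of 23863/13 but 32³ = 32768 reaches it, so n = 3.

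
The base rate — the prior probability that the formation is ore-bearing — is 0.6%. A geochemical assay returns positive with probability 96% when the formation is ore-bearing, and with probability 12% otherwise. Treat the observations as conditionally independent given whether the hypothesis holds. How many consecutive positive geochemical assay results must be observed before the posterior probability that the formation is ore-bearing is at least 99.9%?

Prior odds: 0.006 ÷ 0.994 = 3/497.
Likelihood ratio of a positive result = 0.96/0.12 = 8.
Target posterior odds = 0.999/0.001 = 999.
Need (3/497) × 8ⁿ ≥ 999, i.e. 8ⁿ ≥ 165501.
8⁵ = 32768 falls short of 165501 but 8⁶ = 262144 reaches it, so n = 6.

6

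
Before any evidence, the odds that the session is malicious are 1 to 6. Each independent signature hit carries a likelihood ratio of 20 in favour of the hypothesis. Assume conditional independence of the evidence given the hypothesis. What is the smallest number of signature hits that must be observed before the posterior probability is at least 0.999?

Prior odds = 1/6.
Likelihood ratio per signature hit = 20.
Target odds: 0.999 ÷ 0.001 = 999.
Need (1/6) × 20ⁿ ≥ 999, i.e. 20ⁿ ≥ 5994.
20² = 400 falls short of 5994 but 20³ = 8000 reaches it, so n = 3.

3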